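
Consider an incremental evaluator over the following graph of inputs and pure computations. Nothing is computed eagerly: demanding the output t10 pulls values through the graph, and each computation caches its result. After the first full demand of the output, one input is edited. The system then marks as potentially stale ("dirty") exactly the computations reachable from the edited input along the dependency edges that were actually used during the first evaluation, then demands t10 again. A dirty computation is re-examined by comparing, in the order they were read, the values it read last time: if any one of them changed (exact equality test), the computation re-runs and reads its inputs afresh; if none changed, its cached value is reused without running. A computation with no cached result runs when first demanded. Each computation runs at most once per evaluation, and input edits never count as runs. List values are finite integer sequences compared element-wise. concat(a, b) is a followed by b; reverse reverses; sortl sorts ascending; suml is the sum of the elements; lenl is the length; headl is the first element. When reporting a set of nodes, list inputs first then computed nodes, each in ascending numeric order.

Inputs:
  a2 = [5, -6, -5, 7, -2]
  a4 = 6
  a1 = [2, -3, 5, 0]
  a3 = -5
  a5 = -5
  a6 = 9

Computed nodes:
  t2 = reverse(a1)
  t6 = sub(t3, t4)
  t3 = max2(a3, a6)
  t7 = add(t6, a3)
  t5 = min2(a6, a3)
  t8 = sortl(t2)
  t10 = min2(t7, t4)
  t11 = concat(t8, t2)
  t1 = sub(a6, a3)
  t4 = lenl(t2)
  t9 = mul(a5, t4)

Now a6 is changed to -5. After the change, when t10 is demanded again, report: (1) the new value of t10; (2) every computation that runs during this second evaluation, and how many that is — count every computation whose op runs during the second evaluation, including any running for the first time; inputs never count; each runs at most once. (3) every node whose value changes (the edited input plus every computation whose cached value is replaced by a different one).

Initial pass — values computed on the first demand:
  t2 = reverse([2, -3, 5, 0]) = [0, 5, -3, 2]
  t3 = max2(-5, 9) = 9
  t4 = lenl([0, 5, -3, 2]) = 4
  t6 = sub(9, 4) = 5
  t7 = add(5, -5) = 0
  t10 = min2(0, 4) = 0

Second demand — change propagation:
  t3: re-runs because a6 9->-5; new result -5.
  t6: re-runs because t3 9->-5; new result -9.
  t7: re-runs because t6 5->-9; new result -14.
  t10: re-runs because t7 0->-14; new result -14.

t10 now evaluates to -14.
Run set: t3, t6, t7, t10 (4 run).
Changed values: a6, t3, t6, t7, t10.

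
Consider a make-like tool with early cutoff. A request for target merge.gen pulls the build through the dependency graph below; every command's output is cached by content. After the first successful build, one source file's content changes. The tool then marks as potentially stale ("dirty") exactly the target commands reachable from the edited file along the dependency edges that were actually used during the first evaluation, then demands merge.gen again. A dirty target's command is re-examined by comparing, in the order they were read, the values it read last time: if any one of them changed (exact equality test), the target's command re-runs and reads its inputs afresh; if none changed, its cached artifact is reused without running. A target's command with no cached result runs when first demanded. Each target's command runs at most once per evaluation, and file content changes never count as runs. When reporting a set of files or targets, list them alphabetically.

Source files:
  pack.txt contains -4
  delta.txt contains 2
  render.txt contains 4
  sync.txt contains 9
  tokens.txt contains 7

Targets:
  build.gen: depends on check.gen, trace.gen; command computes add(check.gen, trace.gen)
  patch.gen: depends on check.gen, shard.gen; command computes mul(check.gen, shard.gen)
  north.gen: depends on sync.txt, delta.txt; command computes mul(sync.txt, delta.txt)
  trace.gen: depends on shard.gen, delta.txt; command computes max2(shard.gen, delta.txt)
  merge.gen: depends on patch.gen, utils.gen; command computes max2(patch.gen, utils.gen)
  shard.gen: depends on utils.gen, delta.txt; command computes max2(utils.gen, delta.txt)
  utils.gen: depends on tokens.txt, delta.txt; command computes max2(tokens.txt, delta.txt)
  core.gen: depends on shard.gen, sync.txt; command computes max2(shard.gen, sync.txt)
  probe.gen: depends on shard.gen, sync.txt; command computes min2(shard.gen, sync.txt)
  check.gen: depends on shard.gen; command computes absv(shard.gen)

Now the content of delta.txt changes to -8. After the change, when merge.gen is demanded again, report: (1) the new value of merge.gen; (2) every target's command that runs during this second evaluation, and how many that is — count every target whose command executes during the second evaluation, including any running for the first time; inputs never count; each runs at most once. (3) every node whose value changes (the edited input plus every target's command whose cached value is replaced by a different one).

First demand of the output computes:
  utils.gen = max2(7, 2) = 7
  shard.gen = max2(7, 2) = 7
  check.gen = absv(7) = 7
  patch.gen = mul(7, 7) = 49
  merge.gen = max2(49, 7) = 49

After the edit, cleaning proceeds:
  utils.gen: a read changed (delta.txt 2->-8) — executes, giving 7 — identical to its old value.
  shard.gen: a read changed (delta.txt 2->-8) — executes, giving 7 — identical to its old value.
  check.gen: dirty, but its reads are unchanged (shard.gen unchanged); cached 7 stands.
  patch.gen: dirty, but its reads are unchanged (check.gen unchanged, shard.gen unchanged); cached 49 stands.
  merge.gen: dirty, but its reads are unchanged (patch.gen unchanged, utils.gen unchanged); cached 49 stands.

Note where the cutoff bites: check.gen is checked, finds nothing changed, and keeps its cache.

Demanding merge.gen again yields 49.
2 target commands run: shard.gen, utils.gen.
The nodes whose values change: delta.txt.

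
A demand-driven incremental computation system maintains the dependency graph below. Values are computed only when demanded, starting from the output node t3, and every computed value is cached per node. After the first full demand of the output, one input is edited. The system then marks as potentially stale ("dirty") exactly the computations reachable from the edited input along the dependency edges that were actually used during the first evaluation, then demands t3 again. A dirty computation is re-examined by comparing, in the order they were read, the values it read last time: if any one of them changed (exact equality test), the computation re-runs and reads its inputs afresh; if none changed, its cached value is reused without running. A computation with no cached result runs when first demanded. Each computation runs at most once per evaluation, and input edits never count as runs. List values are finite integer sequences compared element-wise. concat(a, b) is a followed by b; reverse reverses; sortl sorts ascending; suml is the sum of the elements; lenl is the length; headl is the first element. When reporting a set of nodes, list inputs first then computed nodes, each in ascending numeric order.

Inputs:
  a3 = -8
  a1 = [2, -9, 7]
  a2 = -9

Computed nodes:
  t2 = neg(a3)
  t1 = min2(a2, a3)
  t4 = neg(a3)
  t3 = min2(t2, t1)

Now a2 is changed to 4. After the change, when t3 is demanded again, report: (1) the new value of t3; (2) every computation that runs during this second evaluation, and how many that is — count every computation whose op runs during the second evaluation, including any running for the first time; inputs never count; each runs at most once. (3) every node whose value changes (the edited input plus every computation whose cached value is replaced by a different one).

First evaluation (everything demanded from the output):
  t1 = min2(-9, -8) = -9
  t2 = neg(-8) = 8
  t3 = min2(8, -9) = -9

Propagation after the edit:
  t1: runs — a2 -9->4; result -8.
  t3: runs — t1 -9->-8; result -8.

New value of t3: -8.
Computations that run: t1, t3 — 2 in total.
Values that change: a2, t1, t3.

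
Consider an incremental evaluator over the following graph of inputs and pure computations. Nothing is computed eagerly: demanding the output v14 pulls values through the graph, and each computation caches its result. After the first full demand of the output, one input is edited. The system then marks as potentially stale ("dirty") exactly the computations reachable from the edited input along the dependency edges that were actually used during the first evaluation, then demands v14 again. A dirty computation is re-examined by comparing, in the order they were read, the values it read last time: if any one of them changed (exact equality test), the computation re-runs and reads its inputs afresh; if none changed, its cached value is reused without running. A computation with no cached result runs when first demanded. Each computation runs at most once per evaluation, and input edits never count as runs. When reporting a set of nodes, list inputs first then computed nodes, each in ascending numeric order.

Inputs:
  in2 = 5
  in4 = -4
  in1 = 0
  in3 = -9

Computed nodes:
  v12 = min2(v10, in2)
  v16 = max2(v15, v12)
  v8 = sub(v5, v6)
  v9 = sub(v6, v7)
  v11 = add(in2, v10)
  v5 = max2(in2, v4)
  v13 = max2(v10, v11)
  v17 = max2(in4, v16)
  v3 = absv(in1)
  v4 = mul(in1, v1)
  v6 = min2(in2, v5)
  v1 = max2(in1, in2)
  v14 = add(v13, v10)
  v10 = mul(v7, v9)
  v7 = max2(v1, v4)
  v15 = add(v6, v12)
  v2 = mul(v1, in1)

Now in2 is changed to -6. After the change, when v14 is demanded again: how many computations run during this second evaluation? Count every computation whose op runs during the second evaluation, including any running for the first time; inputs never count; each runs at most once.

Run set: v1, v4, v5, v6, v7, v9, v10, v11, v13, v14 (10 run).

Initial pass — values computed on the first demand:
  v1 = max2(0, 5) = 5
  v4 = mul(0, 5) = 0
  v5 = max2(5, 0) = 5
  v6 = min2(5, 5) = 5
  v7 = max2(5, 0) = 5
  v9 = sub(5, 5) = 0
  v10 = mul(5, 0) = 0
  v11 = add(5, 0) = 5
  v13 = max2(0, 5) = 5
  v14 = add(5, 0) = 5

Second demand — change propagation:
  v1: re-runs because in2 5->-6; new result 0.
  v4: re-runs because v1 5->0; new result 0 (unchanged).
  v5: re-runs because in2 5->-6; new result 0.
  v6: re-runs because in2 5->-6; v5 5->0; new result -6.
  v7: re-runs because v1 5->0; new result 0.
  v9: re-runs because v6 5->-6; v7 5->0; new result -6.
  v10: re-runs because v7 5->0; v9 0->-6; new result 0 (unchanged).
  v11: re-runs because in2 5->-6; new result -6.
  v13: re-runs because v11 5->-6; new result 0.
  v14: re-runs because v13 5->0; new result 0.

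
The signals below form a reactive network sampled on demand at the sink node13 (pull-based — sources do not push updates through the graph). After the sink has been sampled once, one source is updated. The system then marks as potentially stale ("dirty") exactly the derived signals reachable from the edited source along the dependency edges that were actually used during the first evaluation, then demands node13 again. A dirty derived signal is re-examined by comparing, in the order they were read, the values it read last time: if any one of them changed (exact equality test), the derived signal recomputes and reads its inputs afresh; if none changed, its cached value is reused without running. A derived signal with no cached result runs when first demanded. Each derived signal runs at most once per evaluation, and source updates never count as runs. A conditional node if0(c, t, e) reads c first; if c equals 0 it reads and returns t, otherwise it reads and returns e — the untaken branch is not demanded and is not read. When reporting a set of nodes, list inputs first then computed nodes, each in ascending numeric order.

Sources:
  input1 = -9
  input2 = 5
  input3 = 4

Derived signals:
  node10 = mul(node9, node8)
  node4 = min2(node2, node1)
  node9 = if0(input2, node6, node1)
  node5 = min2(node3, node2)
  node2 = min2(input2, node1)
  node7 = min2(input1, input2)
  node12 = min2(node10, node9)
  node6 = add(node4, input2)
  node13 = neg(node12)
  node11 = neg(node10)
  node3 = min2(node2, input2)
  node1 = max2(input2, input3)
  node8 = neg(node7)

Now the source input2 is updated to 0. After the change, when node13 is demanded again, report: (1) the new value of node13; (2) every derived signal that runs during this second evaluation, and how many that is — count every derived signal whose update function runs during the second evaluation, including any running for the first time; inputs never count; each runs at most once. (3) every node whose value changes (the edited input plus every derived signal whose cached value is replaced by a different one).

node13 now evaluates to 0.
Run set: node1, node2, node4, node6, node7, node9, node10, node12, node13 (9 run).
Changed values: input2, node1, node9, node10, node12, node13.
The important point: the flipped condition pulls in fresh nodes; node2, node4, node6 run for the first time.

Initial pass — values computed on the first demand:
  node1 = max2(5, 4) = 5
  node7 = min2(-9, 5) = -9
  node8 = neg(-9) = 9
  node9 = if0(input2=5 -> else branch node1) = 5
  node10 = mul(5, 9) = 45
  node12 = min2(45, 5) = 5
  node13 = neg(5) = -5

Second demand — change propagation:
  node1: re-runs because input2 5->0; new result 4.
  node2: newly demanded (no cache) — executes and yields 0.
  node4: newly demanded (no cache) — executes and yields 0.
  node6: newly demanded (no cache) — executes and yields 0.
  node7: re-runs because input2 5->0; new result -9 (unchanged).
  node8: re-examined; everything it read last time is the same (node7 unchanged) — cache 9 kept, no run.
  node9: re-runs because input2 5->0; node1 5->4; new result 0.
  node10: re-runs because node9 5->0; new result 0.
  node12: re-runs because node10 45->0; node9 5->0; new result 0.
  node13: re-runs because node12 5->0; new result 0.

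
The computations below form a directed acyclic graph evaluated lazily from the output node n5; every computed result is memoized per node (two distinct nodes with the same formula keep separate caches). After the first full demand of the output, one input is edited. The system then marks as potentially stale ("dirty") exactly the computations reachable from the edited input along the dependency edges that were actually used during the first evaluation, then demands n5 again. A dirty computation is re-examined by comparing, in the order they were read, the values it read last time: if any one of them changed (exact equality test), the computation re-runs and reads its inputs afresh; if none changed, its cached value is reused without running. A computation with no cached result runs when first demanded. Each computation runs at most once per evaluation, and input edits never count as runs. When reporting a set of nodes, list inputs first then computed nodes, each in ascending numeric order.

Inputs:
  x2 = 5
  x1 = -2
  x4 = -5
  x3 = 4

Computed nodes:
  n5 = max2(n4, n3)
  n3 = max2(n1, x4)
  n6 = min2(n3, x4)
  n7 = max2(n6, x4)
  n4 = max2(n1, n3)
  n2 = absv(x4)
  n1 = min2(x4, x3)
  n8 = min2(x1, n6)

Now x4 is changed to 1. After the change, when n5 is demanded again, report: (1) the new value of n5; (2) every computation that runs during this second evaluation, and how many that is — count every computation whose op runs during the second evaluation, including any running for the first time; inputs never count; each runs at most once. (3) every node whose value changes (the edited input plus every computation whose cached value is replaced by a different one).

Demanding n5 again yields 1.
4 computations run: n1, n3, n4, n5.
The nodes whose values change: x4, n1, n3, n4, n5.

First demand of the output computes:
  n1 = min2(-5, 4) = -5
  n3 = max2(-5, -5) = -5
  n4 = max2(-5, -5) = -5
  n5 = max2(-5, -5) = -5

After the edit, cleaning proceeds:
  n1: a read changed (x4 -5->1) — executes, giving 1.
  n3: a read changed (n1 -5->1; x4 -5->1) — executes, giving 1.
  n4: a read changed (n1 -5->1; n3 -5->1) — executes, giving 1.
  n5: a read changed (n4 -5->1; n3 -5->1) — executes, giving 1.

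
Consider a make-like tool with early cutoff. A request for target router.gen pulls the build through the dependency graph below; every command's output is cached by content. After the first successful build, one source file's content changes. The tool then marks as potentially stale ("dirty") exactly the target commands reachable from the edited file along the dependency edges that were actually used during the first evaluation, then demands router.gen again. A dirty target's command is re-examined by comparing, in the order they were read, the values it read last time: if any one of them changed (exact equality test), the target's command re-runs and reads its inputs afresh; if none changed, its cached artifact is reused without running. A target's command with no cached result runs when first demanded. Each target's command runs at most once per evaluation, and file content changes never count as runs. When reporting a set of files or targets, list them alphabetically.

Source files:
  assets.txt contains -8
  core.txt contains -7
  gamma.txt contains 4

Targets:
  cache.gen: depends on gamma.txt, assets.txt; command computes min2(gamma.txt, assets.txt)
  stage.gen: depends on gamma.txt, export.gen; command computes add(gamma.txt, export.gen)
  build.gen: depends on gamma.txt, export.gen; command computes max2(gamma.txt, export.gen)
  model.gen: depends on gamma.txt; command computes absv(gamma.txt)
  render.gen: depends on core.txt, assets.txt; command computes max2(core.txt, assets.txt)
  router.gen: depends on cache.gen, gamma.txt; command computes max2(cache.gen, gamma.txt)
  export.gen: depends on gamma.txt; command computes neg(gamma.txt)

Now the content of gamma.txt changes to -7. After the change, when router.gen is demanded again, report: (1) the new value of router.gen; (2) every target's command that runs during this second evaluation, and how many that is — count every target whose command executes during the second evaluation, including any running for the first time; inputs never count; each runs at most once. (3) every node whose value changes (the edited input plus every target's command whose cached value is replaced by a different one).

First demand of the output computes:
  cache.gen = min2(4, -8) = -8
  router.gen = max2(-8, 4) = 4

After the edit, cleaning proceeds:
  cache.gen: a read changed (gamma.txt 4->-7) — executes, giving -8 — identical to its old value.
  router.gen: a read changed (gamma.txt 4->-7) — executes, giving -7.

Demanding router.gen again yields -7.
2 target commands run: cache.gen, router.gen.
The nodes whose values change: gamma.txt, router.gen.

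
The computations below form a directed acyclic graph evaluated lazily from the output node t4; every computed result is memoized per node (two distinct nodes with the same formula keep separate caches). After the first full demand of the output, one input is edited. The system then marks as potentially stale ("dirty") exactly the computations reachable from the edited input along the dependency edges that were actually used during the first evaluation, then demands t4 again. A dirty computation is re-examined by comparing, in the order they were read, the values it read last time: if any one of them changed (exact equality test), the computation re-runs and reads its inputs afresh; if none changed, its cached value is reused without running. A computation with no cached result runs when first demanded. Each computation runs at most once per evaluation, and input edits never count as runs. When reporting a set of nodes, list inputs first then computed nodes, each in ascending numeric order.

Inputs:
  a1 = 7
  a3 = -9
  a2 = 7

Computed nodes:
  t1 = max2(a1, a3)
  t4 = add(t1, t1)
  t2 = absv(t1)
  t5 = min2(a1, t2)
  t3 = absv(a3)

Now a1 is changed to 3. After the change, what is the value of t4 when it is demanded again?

First demand of the output computes:
  t1 = max2(7, -9) = 7
  t4 = add(7, 7) = 14

After the edit, cleaning proceeds:
  t1: a read changed (a1 7->3) — executes, giving 3.
  t4: a read changed (t1 7->3; t1 7->3) — executes, giving 6.

Demanding t4 again yields 6.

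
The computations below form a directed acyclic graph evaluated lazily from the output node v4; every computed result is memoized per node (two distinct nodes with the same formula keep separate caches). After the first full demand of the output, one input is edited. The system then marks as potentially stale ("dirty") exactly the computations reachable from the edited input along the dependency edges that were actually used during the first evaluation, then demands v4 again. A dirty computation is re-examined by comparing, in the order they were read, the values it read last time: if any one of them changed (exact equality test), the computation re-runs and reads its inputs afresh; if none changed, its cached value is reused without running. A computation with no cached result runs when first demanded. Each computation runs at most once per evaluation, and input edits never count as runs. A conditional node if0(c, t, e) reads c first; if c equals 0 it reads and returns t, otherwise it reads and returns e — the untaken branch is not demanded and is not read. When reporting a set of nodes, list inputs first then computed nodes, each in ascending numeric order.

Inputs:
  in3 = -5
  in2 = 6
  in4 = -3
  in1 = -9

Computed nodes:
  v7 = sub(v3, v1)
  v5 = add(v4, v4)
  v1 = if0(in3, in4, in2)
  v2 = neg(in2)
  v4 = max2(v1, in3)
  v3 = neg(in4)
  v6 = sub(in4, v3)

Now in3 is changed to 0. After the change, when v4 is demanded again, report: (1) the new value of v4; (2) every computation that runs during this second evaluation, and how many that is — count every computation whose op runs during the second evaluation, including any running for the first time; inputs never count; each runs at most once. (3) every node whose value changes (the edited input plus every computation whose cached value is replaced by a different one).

Demanding v4 again yields 0.
2 computations run: v1, v4.
The nodes whose values change: in3, v1, v4.

First demand of the output computes:
  v1 = if0(in3=-5 -> else branch in2) = 6
  v4 = max2(6, -5) = 6

After the edit, cleaning proceeds:
  v1: a read changed (in3 -5->0) — executes, giving -3.
  v4: a read changed (v1 6->-3; in3 -5->0) — executes, giving 0.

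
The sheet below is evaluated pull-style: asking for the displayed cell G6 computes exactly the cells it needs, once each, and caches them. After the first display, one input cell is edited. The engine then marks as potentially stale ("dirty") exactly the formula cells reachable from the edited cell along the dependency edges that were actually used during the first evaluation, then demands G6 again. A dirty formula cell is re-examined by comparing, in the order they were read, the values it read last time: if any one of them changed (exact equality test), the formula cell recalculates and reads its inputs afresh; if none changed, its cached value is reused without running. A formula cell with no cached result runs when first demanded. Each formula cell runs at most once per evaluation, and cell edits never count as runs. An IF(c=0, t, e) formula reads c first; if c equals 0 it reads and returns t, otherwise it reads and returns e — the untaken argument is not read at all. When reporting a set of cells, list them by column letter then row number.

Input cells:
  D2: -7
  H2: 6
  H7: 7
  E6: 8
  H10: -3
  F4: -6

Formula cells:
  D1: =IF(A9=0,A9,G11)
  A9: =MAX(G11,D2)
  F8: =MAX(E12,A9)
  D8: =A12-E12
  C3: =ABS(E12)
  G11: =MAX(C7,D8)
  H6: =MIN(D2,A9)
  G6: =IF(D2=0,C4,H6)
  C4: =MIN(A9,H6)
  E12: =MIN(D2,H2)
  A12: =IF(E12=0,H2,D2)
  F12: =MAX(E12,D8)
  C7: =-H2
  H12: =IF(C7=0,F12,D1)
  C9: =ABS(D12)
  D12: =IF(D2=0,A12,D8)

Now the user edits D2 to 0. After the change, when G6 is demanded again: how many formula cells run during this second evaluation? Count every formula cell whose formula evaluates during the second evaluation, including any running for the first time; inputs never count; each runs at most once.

8 formula cells run: A9, A12, C4, D8, E12, G6, G11, H6.
Note the branch switch — C4 had no cache and runs now for the first time.

First demand of the output computes:
  C7 = -(6) = -6
  E12 = MIN(-7, 6) = -7
  A12 = IF(E12=0: E12=-7 -> else branch D2) = -7
  D8 = -7 - -7 = 0
  G11 = MAX(-6, 0) = 0
  A9 = MAX(0, -7) = 0
  H6 = MIN(-7, 0) = -7
  G6 = IF(D2=0: D2=-7 -> else branch H6) = -7

After the edit, cleaning proceeds:
  E12: a read changed (D2 -7->0) — executes, giving 0.
  A12: a read changed (E12 -7->0; D2 -7->0) — executes, giving 6.
  D8: a read changed (A12 -7->6; E12 -7->0) — executes, giving 6.
  G11: a read changed (D8 0->6) — executes, giving 6.
  A9: a read changed (G11 0->6; D2 -7->0) — executes, giving 6.
  H6: a read changed (D2 -7->0; A9 0->6) — executes, giving 0.
  C4: had never run; runs now, result 0.
  G6: a read changed (D2 -7->0; H6 -7->0) — executes, giving 0.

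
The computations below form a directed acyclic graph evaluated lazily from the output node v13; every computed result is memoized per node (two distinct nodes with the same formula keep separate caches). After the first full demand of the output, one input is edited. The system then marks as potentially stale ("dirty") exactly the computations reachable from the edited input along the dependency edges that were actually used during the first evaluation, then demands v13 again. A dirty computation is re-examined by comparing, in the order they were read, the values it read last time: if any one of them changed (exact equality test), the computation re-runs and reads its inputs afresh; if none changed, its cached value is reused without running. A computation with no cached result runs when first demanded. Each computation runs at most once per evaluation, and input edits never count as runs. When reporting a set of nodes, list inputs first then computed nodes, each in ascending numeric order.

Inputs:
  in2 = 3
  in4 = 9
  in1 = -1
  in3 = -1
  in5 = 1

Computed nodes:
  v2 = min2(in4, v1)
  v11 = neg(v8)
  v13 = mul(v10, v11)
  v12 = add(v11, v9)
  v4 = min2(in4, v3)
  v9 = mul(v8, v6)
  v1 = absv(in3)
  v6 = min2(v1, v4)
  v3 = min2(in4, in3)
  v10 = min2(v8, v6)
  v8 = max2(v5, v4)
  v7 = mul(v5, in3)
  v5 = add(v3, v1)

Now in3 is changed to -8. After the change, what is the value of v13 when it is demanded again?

First demand of the output computes:
  v1 = absv(-1) = 1
  v3 = min2(9, -1) = -1
  v4 = min2(9, -1) = -1
  v5 = add(-1, 1) = 0
  v6 = min2(1, -1) = -1
  v8 = max2(0, -1) = 0
  v10 = min2(0, -1) = -1
  v11 = neg(0) = 0
  v13 = mul(-1, 0) = 0

After the edit, cleaning proceeds:
  v1: a read changed (in3 -1->-8) — executes, giving 8.
  v3: a read changed (in3 -1->-8) — executes, giving -8.
  v4: a read changed (v3 -1->-8) — executes, giving -8.
  v5: a read changed (v3 -1->-8; v1 1->8) — executes, giving 0 — identical to its old value.
  v6: a read changed (v1 1->8; v4 -1->-8) — executes, giving -8.
  v8: a read changed (v4 -1->-8) — executes, giving 0 — identical to its old value.
  v10: a read changed (v6 -1->-8) — executes, giving -8.
  v11: dirty, but its reads are unchanged (v8 unchanged); cached 0 stands.
  v13: a read changed (v10 -1->-8) — executes, giving 0 — identical to its old value.

Note where the cutoff bites: v11 is checked, finds nothing changed, and keeps its cache.

Demanding v13 again yields 0.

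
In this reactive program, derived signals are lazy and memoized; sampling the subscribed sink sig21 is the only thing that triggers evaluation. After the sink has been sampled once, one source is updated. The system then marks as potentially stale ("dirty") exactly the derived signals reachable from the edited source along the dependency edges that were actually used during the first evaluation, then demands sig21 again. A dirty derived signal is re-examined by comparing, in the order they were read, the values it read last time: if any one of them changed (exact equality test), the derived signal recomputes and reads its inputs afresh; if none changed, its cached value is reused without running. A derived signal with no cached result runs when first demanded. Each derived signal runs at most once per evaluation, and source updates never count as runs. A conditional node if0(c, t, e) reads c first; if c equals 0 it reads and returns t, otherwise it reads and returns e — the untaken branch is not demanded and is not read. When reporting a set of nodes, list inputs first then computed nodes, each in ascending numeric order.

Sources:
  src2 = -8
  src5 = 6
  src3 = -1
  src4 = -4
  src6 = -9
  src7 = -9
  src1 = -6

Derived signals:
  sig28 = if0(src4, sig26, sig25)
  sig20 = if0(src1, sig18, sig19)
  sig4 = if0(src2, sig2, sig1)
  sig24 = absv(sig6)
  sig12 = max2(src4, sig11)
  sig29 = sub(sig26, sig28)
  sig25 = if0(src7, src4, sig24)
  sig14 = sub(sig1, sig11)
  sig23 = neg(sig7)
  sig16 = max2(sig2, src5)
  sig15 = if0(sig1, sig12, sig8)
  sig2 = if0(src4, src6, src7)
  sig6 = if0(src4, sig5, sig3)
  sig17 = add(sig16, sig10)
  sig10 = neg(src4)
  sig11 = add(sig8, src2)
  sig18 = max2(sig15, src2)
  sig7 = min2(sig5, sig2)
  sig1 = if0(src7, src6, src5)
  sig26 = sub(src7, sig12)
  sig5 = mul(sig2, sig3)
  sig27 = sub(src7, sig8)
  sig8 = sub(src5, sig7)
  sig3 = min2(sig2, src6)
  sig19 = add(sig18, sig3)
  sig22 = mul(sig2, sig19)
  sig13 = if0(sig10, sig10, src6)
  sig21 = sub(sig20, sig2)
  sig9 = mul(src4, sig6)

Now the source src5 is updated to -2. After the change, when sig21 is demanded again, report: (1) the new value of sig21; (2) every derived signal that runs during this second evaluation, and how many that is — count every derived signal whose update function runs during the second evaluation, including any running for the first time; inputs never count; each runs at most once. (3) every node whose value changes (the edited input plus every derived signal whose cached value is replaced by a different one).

Demanding sig21 again yields 7.
7 derived signals run: sig1, sig8, sig15, sig18, sig19, sig20, sig21.
The nodes whose values change: src5, sig1, sig8, sig15, sig18, sig19, sig20, sig21.

First demand of the output computes:
  sig1 = if0(src7=-9 -> else branch src5) = 6
  sig2 = if0(src4=-4 -> else branch src7) = -9
  sig3 = min2(-9, -9) = -9
  sig5 = mul(-9, -9) = 81
  sig7 = min2(81, -9) = -9
  sig8 = sub(6, -9) = 15
  sig15 = if0(sig1=6 -> else branch sig8) = 15
  sig18 = max2(15, -8) = 15
  sig19 = add(15, -9) = 6
  sig20 = if0(src1=-6 -> else branch sig19) = 6
  sig21 = sub(6, -9) = 15

After the edit, cleaning proceeds:
  sig1: a read changed (src5 6->-2) — executes, giving -2.
  sig8: a read changed (src5 6->-2) — executes, giving 7.
  sig15: a read changed (sig1 6->-2; sig8 15->7) — executes, giving 7.
  sig18: a read changed (sig15 15->7) — executes, giving 7.
  sig19: a read changed (sig18 15->7) — executes, giving -2.
  sig20: a read changed (sig19 6->-2) — executes, giving -2.
  sig21: a read changed (sig20 6->-2) — executes, giving 7.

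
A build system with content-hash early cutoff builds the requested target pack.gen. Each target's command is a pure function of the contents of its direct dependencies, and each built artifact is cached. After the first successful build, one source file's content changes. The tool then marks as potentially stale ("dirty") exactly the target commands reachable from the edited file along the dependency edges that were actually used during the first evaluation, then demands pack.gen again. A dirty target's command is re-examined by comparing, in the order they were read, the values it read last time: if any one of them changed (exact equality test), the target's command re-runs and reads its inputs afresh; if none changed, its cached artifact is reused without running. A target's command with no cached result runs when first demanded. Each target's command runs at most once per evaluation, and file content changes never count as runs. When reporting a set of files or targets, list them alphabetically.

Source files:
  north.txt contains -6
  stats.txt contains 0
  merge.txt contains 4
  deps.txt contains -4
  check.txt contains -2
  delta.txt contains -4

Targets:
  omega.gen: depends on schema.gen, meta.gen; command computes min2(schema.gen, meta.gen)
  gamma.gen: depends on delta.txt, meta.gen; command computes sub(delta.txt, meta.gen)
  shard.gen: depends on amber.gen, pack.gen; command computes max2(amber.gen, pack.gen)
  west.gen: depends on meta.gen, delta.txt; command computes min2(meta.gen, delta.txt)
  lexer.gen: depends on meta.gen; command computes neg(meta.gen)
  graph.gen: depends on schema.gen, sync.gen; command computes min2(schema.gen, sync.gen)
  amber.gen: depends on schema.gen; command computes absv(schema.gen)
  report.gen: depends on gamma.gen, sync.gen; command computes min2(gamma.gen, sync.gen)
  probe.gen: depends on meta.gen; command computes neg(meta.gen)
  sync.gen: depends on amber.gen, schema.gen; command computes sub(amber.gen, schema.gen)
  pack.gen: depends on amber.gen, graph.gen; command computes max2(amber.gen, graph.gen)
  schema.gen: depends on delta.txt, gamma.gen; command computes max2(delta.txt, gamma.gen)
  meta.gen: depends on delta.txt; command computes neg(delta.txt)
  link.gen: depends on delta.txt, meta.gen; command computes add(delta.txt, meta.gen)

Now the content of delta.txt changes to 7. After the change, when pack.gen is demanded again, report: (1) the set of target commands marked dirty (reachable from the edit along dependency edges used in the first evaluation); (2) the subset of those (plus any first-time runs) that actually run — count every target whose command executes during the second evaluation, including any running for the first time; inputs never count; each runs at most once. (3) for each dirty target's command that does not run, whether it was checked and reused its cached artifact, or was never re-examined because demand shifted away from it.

Marked dirty: amber.gen, gamma.gen, graph.gen, meta.gen, pack.gen, schema.gen, sync.gen.
Target commands that run: amber.gen, gamma.gen, graph.gen, meta.gen, pack.gen, schema.gen, sync.gen — 7 in total.
Every dirty target's command ran.

First evaluation (everything demanded from the output):
  meta.gen = neg(-4) = 4
  gamma.gen = sub(-4, 4) = -8
  schema.gen = max2(-4, -8) = -4
  amber.gen = absv(-4) = 4
  sync.gen = sub(4, -4) = 8
  graph.gen = min2(-4, 8) = -4
  pack.gen = max2(4, -4) = 4

Propagation after the edit:
  meta.gen: runs — delta.txt -4->7; result -7.
  gamma.gen: runs — delta.txt -4->7; meta.gen 4->-7; result 14.
  schema.gen: runs — delta.txt -4->7; gamma.gen -8->14; result 14.
  amber.gen: runs — schema.gen -4->14; result 14.
  sync.gen: runs — amber.gen 4->14; schema.gen -4->14; result 0.
  graph.gen: runs — schema.gen -4->14; sync.gen 8->0; result 0.
  pack.gen: runs — amber.gen 4->14; graph.gen -4->0; result 14.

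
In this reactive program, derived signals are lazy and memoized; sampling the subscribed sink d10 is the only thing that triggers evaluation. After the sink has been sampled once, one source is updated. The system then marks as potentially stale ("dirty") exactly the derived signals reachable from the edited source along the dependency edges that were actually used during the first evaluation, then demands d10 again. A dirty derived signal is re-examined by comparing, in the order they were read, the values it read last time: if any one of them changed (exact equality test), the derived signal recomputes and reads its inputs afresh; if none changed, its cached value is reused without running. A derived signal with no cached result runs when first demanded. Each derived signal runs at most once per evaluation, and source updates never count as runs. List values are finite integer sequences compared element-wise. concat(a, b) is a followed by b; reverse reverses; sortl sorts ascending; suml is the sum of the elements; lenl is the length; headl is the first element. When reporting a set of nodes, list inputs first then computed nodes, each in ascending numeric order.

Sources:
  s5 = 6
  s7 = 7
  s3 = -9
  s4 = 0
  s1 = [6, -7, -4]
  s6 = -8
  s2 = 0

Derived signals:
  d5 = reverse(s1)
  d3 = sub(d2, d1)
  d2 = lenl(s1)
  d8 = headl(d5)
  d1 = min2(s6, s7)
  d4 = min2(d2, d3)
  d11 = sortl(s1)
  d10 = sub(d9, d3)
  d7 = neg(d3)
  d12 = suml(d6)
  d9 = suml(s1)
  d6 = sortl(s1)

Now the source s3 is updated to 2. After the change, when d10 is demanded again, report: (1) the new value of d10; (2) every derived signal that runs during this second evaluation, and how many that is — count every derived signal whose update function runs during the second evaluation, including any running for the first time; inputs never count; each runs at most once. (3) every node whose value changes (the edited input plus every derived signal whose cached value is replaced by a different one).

Demanding d10 again yields -16.
0 derived signals run: none.
The nodes whose values change: s3.
Note the shortcut — nothing in the graph depends on s3 at all, so no recomputation happens.

First demand of the output computes:
  d1 = min2(-8, 7) = -8
  d2 = lenl([6, -7, -4]) = 3
  d3 = sub(3, -8) = 11
  d9 = suml([6, -7, -4]) = -5
  d10 = sub(-5, 11) = -16

After the edit, cleaning proceeds:
  no node depends on s3 at all; the second demand re-runs nothing.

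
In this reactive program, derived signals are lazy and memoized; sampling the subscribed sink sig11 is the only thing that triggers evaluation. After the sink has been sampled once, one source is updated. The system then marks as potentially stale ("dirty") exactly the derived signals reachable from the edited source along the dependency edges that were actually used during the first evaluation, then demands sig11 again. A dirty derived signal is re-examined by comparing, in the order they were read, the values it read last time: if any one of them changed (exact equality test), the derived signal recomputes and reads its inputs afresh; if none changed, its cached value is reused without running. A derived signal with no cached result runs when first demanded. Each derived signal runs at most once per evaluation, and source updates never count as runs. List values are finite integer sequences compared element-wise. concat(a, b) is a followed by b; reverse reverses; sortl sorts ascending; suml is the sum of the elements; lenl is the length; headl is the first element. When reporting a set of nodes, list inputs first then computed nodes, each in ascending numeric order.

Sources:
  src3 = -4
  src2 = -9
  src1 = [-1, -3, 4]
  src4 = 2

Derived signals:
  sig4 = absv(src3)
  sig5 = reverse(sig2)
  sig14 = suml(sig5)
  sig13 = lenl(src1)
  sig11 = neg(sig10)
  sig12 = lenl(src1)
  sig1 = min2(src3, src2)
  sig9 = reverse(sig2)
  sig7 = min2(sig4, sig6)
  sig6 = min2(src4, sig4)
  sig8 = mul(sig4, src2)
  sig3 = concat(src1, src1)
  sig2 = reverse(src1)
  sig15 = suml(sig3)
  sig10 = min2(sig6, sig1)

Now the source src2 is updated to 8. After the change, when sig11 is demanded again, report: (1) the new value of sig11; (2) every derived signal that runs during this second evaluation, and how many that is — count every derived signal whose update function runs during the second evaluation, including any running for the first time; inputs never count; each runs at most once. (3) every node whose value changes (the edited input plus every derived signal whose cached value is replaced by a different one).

First demand of the output computes:
  sig1 = min2(-4, -9) = -9
  sig4 = absv(-4) = 4
  sig6 = min2(2, 4) = 2
  sig10 = min2(2, -9) = -9
  sig11 = neg(-9) = 9

After the edit, cleaning proceeds:
  sig1: a read changed (src2 -9->8) — executes, giving -4.
  sig10: a read changed (sig1 -9->-4) — executes, giving -4.
  sig11: a read changed (sig10 -9->-4) — executes, giving 4.

Demanding sig11 again yields 4.
3 derived signals run: sig1, sig10, sig11.
The nodes whose values change: src2, sig1, sig10, sig11.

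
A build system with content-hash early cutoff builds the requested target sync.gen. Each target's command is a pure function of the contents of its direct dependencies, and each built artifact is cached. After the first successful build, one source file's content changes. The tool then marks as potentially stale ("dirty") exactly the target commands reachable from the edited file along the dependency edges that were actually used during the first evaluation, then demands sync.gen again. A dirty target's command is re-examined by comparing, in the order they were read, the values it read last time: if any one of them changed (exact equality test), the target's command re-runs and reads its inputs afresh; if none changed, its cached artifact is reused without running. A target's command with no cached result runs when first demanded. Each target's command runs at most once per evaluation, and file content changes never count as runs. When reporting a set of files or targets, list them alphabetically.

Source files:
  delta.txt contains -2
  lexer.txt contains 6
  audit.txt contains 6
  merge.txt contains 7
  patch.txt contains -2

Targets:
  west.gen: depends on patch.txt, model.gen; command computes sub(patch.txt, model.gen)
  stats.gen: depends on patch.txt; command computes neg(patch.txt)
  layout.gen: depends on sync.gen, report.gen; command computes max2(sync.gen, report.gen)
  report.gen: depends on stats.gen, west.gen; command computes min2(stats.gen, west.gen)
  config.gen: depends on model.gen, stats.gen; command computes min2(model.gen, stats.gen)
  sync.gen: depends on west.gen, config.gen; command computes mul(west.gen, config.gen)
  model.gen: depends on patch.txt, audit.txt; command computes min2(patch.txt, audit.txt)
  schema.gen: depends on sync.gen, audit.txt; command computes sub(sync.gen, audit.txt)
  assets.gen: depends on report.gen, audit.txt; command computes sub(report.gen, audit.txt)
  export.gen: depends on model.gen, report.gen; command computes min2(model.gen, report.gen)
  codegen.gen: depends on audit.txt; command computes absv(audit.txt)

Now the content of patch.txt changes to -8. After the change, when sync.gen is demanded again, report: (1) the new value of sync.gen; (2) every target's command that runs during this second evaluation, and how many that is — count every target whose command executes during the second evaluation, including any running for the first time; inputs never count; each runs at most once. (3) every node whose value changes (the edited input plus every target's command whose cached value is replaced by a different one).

New value of sync.gen: 0.
Target commands that run: config.gen, model.gen, stats.gen, sync.gen, west.gen — 5 in total.
Values that change: config.gen, model.gen, patch.txt, stats.gen.

First evaluation (everything demanded from the output):
  model.gen = min2(-2, 6) = -2
  stats.gen = neg(-2) = 2
  config.gen = min2(-2, 2) = -2
  west.gen = sub(-2, -2) = 0
  sync.gen = mul(0, -2) = 0

Propagation after the edit:
  model.gen: runs — patch.txt -2->-8; result -8.
  stats.gen: runs — patch.txt -2->-8; result 8.
  config.gen: runs — model.gen -2->-8; stats.gen 2->8; result -8.
  west.gen: runs — patch.txt -2->-8; model.gen -2->-8; result 0 (same value as before).
  sync.gen: runs — config.gen -2->-8; result 0 (same value as before).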